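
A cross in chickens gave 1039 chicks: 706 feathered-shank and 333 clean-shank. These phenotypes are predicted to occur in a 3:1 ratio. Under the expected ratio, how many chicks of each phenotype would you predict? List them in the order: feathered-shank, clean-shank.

779.25, 259.75

Total ratio parts = 4. Expected numbers out of 1039:
  feathered-shank: 1039 × 3/4 = 779.25
  clean-shank: 1039 × 1/4 = 259.75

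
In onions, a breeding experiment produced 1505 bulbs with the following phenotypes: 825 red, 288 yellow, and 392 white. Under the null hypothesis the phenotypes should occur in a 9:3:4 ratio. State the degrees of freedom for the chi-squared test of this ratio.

2

A goodness-of-fit test with 3 phenotype classes has df = 3 − 1 = 2.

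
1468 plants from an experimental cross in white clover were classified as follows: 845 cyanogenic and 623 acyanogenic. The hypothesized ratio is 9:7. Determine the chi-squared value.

1.026

Under the 9:7 hypothesis (Σ ratio = 16, N = 1468):
  cyanogenic: 1468 × 9/16 = 825.75
  acyanogenic: 1468 × 7/16 = 642.25
χ² = Σ (O − E)² / E
  cyanogenic: (845 − 825.75)² / 825.75 = 0.4488
  acyanogenic: (623 − 642.25)² / 642.25 = 0.5770
χ² = 0.4488 + 0.5770 = 1.0258 ≈ 1.026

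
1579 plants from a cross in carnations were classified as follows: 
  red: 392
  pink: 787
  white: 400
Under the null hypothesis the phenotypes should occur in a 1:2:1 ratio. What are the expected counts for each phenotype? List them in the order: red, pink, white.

394.75, 789.5, 394.75

Total ratio parts = 4. Expected numbers out of 1579:
  red: 1579 × 1/4 = 394.75
  pink: 1579 × 2/4 = 789.5
  white: 1579 × 1/4 = 394.75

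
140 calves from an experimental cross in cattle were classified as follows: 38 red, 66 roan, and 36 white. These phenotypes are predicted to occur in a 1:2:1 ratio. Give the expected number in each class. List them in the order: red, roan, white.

35, 70, 35

Total ratio parts = 4. Expected numbers out of 140:
  red: 140 × 1/4 = 35
  roan: 140 × 2/4 = 70
  white: 140 × 1/4 = 35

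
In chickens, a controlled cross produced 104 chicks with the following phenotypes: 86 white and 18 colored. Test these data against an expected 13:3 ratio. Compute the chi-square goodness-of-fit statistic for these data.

0.142

Expected counts for N = 104 under a 13:3 ratio (total parts = 16):
  white: 104 × 13/16 = 84.5
  colored: 104 × 3/16 = 19.5
χ² = Σ (O − E)² / E
  white: (86 − 84.5)² / 84.5 = 0.0266
  colored: (18 − 19.5)² / 19.5 = 0.1154
χ² = 0.0266 + 0.1154 = 0.142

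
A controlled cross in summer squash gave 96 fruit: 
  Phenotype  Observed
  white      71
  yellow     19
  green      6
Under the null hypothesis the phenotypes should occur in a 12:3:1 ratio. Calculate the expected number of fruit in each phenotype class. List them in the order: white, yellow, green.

72, 18, 6

Expected counts for N = 96 under a 12:3:1 ratio (total parts = 16):
  white: 96 × 12/16 = 72
  yellow: 96 × 3/16 = 18
  green: 96 × 1/16 = 6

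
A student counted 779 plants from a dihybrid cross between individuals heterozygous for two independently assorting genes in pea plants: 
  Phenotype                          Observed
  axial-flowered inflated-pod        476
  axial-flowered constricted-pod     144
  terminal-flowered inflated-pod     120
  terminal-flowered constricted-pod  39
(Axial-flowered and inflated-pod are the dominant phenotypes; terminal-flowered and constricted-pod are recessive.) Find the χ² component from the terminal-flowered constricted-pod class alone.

1.928

A dihybrid F₂ with independent assortment and complete dominance at both loci gives a 9:3:3:1 phenotypic ratio.
Expected counts for N = 779 under a 9:3:3:1 ratio (total parts = 16):
  axial-flowered inflated-pod: 779 × 9/16 = 438.1875
  axial-flowered constricted-pod: 779 × 3/16 = 146.0625
  terminal-flowered inflated-pod: 779 × 3/16 = 146.0625
  terminal-flowered constricted-pod: 779 × 1/16 = 48.6875
Contribution of terminal-flowered constricted-pod: (39 − 48.6875)² / 48.6875 = 1.9276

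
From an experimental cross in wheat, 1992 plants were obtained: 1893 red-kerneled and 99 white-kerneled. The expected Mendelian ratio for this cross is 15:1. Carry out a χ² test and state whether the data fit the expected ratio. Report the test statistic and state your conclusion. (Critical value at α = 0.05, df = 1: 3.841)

5.571; not consistent

Expected counts for N = 1992 under a 15:1 ratio (total parts = 16):
  red-kerneled: 1992 × 15/16 = 1867.5
  white-kerneled: 1992 × 1/16 = 124.5
χ² = Σ (O − E)² / E
  red-kerneled: (1893 − 1867.5)² / 1867.5 = 0.3482
  white-kerneled: (99 − 124.5)² / 124.5 = 5.2229
χ² = 0.3482 + 5.2229 = 5.5711 ≈ 5.571
Degrees of freedom = 2 − 1 = 1; critical value at α = 0.05 is 3.841.
Since 5.571 > 3.841, we reject the null hypothesis — the data do not fit the 15:1 ratio.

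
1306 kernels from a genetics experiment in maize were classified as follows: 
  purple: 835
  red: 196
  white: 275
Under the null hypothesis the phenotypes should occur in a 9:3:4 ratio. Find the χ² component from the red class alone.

9.755

Under the 9:3:4 hypothesis (Σ ratio = 16, N = 1306):
  purple: 1306 × 9/16 = 734.625
  red: 1306 × 3/16 = 244.875
  white: 1306 × 4/16 = 326.5
Contribution of red: (196 − 244.875)² / 244.875 = 9.7550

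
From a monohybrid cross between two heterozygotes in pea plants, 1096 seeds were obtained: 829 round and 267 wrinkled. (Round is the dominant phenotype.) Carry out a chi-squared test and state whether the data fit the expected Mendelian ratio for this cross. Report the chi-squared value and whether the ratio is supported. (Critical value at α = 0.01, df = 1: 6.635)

0.238; consistent

For a monohybrid cross between heterozygotes with complete dominance, the expected phenotypic ratio is 3:1.
Expected counts for N = 1096 under a 3:1 ratio (total parts = 4):
  round: 1096 × 3/4 = 822
  wrinkled: 1096 × 1/4 = 274
χ² = Σ (O − E)² / E
  round: (829 − 822)² / 822 = 0.0596
  wrinkled: (267 − 274)² / 274 = 0.1788
χ² = 0.0596 + 0.1788 = 0.2384 ≈ 0.238
Degrees of freedom = 2 − 1 = 1; critical value at α = 0.01 is 6.635.
Since 0.238 < 6.635, we fail to reject the null hypothesis — the data are consistent with the 3:1 ratio.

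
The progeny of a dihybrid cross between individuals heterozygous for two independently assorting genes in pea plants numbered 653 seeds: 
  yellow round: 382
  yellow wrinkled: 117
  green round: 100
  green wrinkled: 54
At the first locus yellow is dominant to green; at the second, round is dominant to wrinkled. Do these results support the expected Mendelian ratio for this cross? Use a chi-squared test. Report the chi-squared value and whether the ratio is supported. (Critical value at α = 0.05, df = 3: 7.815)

9.202; not consistent

A dihybrid F₂ with independent assortment and complete dominance at both loci gives a 9:3:3:1 phenotypic ratio.
Expected counts for N = 653 under a 9:3:3:1 ratio (total parts = 16):
  yellow round: 653 × 9/16 = 367.3125
  yellow wrinkled: 653 × 3/16 = 122.4375
  green round: 653 × 3/16 = 122.4375
  green wrinkled: 653 × 1/16 = 40.8125
χ² = Σ (O − E)² / E
  yellow round: (382 − 367.3125)² / 367.3125 = 0.5873
  yellow wrinkled: (117 − 122.4375)² / 122.4375 = 0.2415
  green round: (100 − 122.4375)² / 122.4375 = 4.1118
  green wrinkled: (54 − 40.8125)² / 40.8125 = 4.2612
χ² = 0.5873 + 0.2415 + 4.1118 + 4.2612 = 9.2018 ≈ 9.202
Degrees of freedom = 4 − 1 = 3; critical value at α = 0.05 is 7.815.
Since 9.202 > 7.815, we reject the null hypothesis — the data do not fit the 9:3:3:1 ratio.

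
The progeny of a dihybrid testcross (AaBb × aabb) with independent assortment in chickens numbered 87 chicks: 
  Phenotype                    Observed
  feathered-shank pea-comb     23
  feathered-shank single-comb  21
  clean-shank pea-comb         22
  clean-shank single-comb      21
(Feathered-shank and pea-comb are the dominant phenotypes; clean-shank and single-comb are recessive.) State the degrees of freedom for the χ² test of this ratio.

3

A dihybrid testcross with independent assortment gives a 1:1:1:1 ratio.
A goodness-of-fit test with 4 phenotype classes has df = 4 − 1 = 3.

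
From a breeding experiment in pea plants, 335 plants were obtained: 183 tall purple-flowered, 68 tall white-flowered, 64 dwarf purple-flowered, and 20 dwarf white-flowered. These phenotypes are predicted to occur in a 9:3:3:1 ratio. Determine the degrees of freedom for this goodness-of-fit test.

A goodness-of-fit test with 4 phenotype classes has df = 4 − 1 = 3.

3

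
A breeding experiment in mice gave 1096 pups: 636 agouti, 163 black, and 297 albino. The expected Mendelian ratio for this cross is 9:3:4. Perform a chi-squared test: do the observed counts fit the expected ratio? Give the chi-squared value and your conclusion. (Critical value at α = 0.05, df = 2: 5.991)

Expected counts for N = 1096 under a 9:3:4 ratio (total parts = 16):
  agouti: 1096 × 9/16 = 616.5
  black: 1096 × 3/16 = 205.5
  albino: 1096 × 4/16 = 274
χ² = Σ (O − E)² / E
  agouti: (636 − 616.5)² / 616.5 = 0.6168
  black: (163 − 205.5)² / 205.5 = 8.7895
  albino: (297 − 274)² / 274 = 1.9307
χ² = 0.6168 + 8.7895 + 1.9307 = 11.337
Degrees of freedom = 3 − 1 = 2; critical value at α = 0.05 is 5.991.
Since 11.337 > 5.991, we reject the null hypothesis — the data do not fit the 9:3:4 ratio.

11.337; not consistent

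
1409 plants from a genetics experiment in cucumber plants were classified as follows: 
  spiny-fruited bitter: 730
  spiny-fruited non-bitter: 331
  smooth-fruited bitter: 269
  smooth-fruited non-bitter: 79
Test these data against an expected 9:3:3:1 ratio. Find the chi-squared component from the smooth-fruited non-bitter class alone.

0.933

The 9:3:3:1 ratio has 16 parts, so with N = 1409 the expected counts are:
  spiny-fruited bitter: 1409 × 9/16 = 792.5625
  spiny-fruited non-bitter: 1409 × 3/16 = 264.1875
  smooth-fruited bitter: 1409 × 3/16 = 264.1875
  smooth-fruited non-bitter: 1409 × 1/16 = 88.0625
Contribution of smooth-fruited non-bitter: (79 − 88.0625)² / 88.0625 = 0.9326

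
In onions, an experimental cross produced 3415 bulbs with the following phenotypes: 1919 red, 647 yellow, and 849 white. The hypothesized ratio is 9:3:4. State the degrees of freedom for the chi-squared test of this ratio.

A goodness-of-fit test with 3 phenotype classes has df = 3 − 1 = 2.

2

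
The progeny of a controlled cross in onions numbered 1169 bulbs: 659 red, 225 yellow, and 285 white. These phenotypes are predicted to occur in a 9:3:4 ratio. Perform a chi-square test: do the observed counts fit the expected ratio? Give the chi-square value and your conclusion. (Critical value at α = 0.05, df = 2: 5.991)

0.337; consistent

Expected counts for N = 1169 under a 9:3:4 ratio (total parts = 16):
  red: 1169 × 9/16 = 657.5625
  yellow: 1169 × 3/16 = 219.1875
  white: 1169 × 4/16 = 292.25
χ² = Σ (O − E)² / E
  red: (659 − 657.5625)² / 657.5625 = 0.0031
  yellow: (225 − 219.1875)² / 219.1875 = 0.1541
  white: (285 − 292.25)² / 292.25 = 0.1799
χ² = 0.0031 + 0.1541 + 0.1799 = 0.3371 ≈ 0.337
Degrees of freedom = 3 − 1 = 2; critical value at α = 0.05 is 5.991.
Since 0.337 < 5.991, we fail to reject the null hypothesis — the data are consistent with the 9:3:4 ratio.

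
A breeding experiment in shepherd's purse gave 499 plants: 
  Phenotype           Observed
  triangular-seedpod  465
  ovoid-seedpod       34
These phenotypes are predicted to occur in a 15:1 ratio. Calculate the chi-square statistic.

0.271

Total ratio parts = 16. Expected numbers out of 499:
  triangular-seedpod: 499 × 15/16 = 467.8125
  ovoid-seedpod: 499 × 1/16 = 31.1875
χ² = Σ (O − E)² / E
  triangular-seedpod: (465 − 467.8125)² / 467.8125 = 0.0169
  ovoid-seedpod: (34 − 31.1875)² / 31.1875 = 0.2536
χ² = 0.0169 + 0.2536 = 0.2705 ≈ 0.271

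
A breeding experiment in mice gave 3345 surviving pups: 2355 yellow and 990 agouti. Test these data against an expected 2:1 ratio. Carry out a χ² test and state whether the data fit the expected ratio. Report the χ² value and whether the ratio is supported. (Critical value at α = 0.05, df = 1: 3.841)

21.020; not consistent

Total ratio parts = 3. Expected numbers out of 3345:
  yellow: 3345 × 2/3 = 2230
  agouti: 3345 × 1/3 = 1115
χ² = Σ (O − E)² / E
  yellow: (2355 − 2230)² / 2230 = 7.0067
  agouti: (990 − 1115)² / 1115 = 14.0135
χ² = 7.0067 + 14.0135 = 21.0202 ≈ 21.020
Degrees of freedom = 2 − 1 = 1; critical value at α = 0.05 is 3.841.
Since 21.020 > 3.841, we reject the null hypothesis — the data do not fit the 2:1 ratio.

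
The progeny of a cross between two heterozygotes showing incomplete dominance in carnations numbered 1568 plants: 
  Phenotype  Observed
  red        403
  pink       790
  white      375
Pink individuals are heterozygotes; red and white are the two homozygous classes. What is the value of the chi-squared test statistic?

1.092

With incomplete dominance, a heterozygote × heterozygote cross gives a 1:2:1 phenotypic ratio.
Total ratio parts = 4. Expected numbers out of 1568:
  red: 1568 × 1/4 = 392
  pink: 1568 × 2/4 = 784
  white: 1568 × 1/4 = 392
χ² = Σ (O − E)² / E
  red: (403 − 392)² / 392 = 0.3087
  pink: (790 − 784)² / 784 = 0.0459
  white: (375 − 392)² / 392 = 0.7372
χ² = 0.3087 + 0.0459 + 0.7372 = 1.0918 ≈ 1.092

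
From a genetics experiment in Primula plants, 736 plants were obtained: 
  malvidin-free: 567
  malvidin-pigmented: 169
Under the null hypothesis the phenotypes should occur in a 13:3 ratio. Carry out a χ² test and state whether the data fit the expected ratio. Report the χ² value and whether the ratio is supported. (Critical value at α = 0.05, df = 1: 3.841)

8.571; not consistent

The 13:3 ratio has 16 parts, so with N = 736 the expected counts are:
  malvidin-free: 736 × 13/16 = 598
  malvidin-pigmented: 736 × 3/16 = 138
χ² = Σ (O − E)² / E
  malvidin-free: (567 − 598)² / 598 = 1.6070
  malvidin-pigmented: (169 − 138)² / 138 = 6.9638
χ² = 1.6070 + 6.9638 = 8.5708 ≈ 8.571
Degrees of freedom = 2 − 1 = 1; critical value at α = 0.05 is 3.841.
Since 8.571 > 3.841, we reject the null hypothesis — the data do not fit the 13:3 ratio.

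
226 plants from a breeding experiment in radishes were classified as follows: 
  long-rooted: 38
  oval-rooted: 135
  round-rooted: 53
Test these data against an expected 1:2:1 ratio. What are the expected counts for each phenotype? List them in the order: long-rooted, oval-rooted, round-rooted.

56.5, 113, 56.5

Expected counts for N = 226 under a 1:2:1 ratio (total parts = 4):
  long-rooted: 226 × 1/4 = 56.5
  oval-rooted: 226 × 2/4 = 113
  round-rooted: 226 × 1/4 = 56.5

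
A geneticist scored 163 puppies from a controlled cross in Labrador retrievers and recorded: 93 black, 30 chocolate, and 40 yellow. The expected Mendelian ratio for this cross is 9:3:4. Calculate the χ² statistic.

The 9:3:4 ratio has 16 parts, so with N = 163 the expected counts are:
  black: 163 × 9/16 = 91.6875
  chocolate: 163 × 3/16 = 30.5625
  yellow: 163 × 4/16 = 40.75
χ² = Σ (O − E)² / E
  black: (93 − 91.6875)² / 91.6875 = 0.0188
  chocolate: (30 − 30.5625)² / 30.5625 = 0.0104
  yellow: (40 − 40.75)² / 40.75 = 0.0138
χ² = 0.0188 + 0.0104 + 0.0138 = 0.043

0.043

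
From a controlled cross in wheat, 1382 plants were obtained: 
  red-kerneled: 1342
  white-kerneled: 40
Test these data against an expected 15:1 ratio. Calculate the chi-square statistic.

26.559

Total ratio parts = 16. Expected numbers out of 1382:
  red-kerneled: 1382 × 15/16 = 1295.625
  white-kerneled: 1382 × 1/16 = 86.375
χ² = Σ (O − E)² / E
  red-kerneled: (1342 − 1295.625)² / 1295.625 = 1.6599
  white-kerneled: (40 − 86.375)² / 86.375 = 24.8989
χ² = 1.6599 + 24.8989 = 26.5588 ≈ 26.559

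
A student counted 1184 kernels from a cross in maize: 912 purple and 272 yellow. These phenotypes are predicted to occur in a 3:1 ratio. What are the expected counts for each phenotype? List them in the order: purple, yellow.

888, 296

Under the 3:1 hypothesis (Σ ratio = 4, N = 1184):
  purple: 1184 × 3/4 = 888
  yellow: 1184 × 1/4 = 296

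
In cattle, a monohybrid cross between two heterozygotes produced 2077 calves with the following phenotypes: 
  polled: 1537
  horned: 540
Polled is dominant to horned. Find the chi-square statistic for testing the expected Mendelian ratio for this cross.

For a monohybrid cross between heterozygotes with complete dominance, the expected phenotypic ratio is 3:1.
The 3:1 ratio has 4 parts, so with N = 2077 the expected counts are:
  polled: 2077 × 3/4 = 1557.75
  horned: 2077 × 1/4 = 519.25
χ² = Σ (O − E)² / E
  polled: (1537 − 1557.75)² / 1557.75 = 0.2764
  horned: (540 − 519.25)² / 519.25 = 0.8292
χ² = 0.2764 + 0.8292 = 1.1056 ≈ 1.106

1.106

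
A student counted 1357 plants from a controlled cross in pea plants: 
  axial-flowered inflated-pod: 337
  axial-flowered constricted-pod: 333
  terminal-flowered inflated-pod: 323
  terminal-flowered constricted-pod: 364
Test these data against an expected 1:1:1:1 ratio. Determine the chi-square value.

2.714

Under the 1:1:1:1 hypothesis (Σ ratio = 4, N = 1357):
  axial-flowered inflated-pod: 1357 × 1/4 = 339.25
  axial-flowered constricted-pod: 1357 × 1/4 = 339.25
  terminal-flowered inflated-pod: 1357 × 1/4 = 339.25
  terminal-flowered constricted-pod: 1357 × 1/4 = 339.25
χ² = Σ (O − E)² / E
  axial-flowered inflated-pod: (337 − 339.25)² / 339.25 = 0.0149
  axial-flowered constricted-pod: (333 − 339.25)² / 339.25 = 0.1151
  terminal-flowered inflated-pod: (323 − 339.25)² / 339.25 = 0.7784
  terminal-flowered constricted-pod: (364 − 339.25)² / 339.25 = 1.8056
χ² = 0.0149 + 0.1151 + 0.7784 + 1.8056 = 2.714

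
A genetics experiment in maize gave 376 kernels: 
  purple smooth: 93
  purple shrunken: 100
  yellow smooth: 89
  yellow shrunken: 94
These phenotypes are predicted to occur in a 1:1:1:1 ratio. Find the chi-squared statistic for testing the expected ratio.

Expected counts for N = 376 under a 1:1:1:1 ratio (total parts = 4):
  purple smooth: 376 × 1/4 = 94
  purple shrunken: 376 × 1/4 = 94
  yellow smooth: 376 × 1/4 = 94
  yellow shrunken: 376 × 1/4 = 94
χ² = Σ (O − E)² / E
  purple smooth: (93 − 94)² / 94 = 0.0106
  purple shrunken: (100 − 94)² / 94 = 0.3830
  yellow smooth: (89 − 94)² / 94 = 0.2660
  yellow shrunken: (94 − 94)² / 94 = 0.0000
χ² = 0.0106 + 0.3830 + 0.2660 + 0.0000 = 0.6596 ≈ 0.660

0.660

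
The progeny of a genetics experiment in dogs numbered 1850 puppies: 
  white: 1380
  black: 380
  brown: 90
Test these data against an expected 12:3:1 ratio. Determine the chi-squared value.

8.883

The 12:3:1 ratio has 16 parts, so with N = 1850 the expected counts are:
  white: 1850 × 12/16 = 1387.5
  black: 1850 × 3/16 = 346.875
  brown: 1850 × 1/16 = 115.625
χ² = Σ (O − E)² / E
  white: (1380 − 1387.5)² / 1387.5 = 0.0405
  black: (380 − 346.875)² / 346.875 = 3.1633
  brown: (90 − 115.625)² / 115.625 = 5.6791
χ² = 0.0405 + 3.1633 + 5.6791 = 8.8829 ≈ 8.883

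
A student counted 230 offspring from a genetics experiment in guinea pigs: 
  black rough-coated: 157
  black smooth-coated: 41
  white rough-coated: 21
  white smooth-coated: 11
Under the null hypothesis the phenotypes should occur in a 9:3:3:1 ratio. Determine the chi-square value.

Total ratio parts = 16. Expected numbers out of 230:
  black rough-coated: 230 × 9/16 = 129.375
  black smooth-coated: 230 × 3/16 = 43.125
  white rough-coated: 230 × 3/16 = 43.125
  white smooth-coated: 230 × 1/16 = 14.375
χ² = Σ (O − E)² / E
  black rough-coated: (157 − 129.375)² / 129.375 = 5.8987
  black smooth-coated: (41 − 43.125)² / 43.125 = 0.1047
  white rough-coated: (21 − 43.125)² / 43.125 = 11.3511
  white smooth-coated: (11 − 14.375)² / 14.375 = 0.7924
χ² = 5.8987 + 0.1047 + 11.3511 + 0.7924 = 18.1469 ≈ 18.147

18.147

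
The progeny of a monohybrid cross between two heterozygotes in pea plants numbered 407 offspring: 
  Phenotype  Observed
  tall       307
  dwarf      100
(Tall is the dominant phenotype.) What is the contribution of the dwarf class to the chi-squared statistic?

0.030

For a monohybrid cross between heterozygotes with complete dominance, the expected phenotypic ratio is 3:1.
Under the 3:1 hypothesis (Σ ratio = 4, N = 407):
  tall: 407 × 3/4 = 305.25
  dwarf: 407 × 1/4 = 101.75
Contribution of dwarf: (100 − 101.75)² / 101.75 = 0.0301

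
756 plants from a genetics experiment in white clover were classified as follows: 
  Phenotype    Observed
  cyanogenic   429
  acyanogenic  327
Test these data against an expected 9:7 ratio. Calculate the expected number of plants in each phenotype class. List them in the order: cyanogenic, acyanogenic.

425.25, 330.75

Under the 9:7 hypothesis (Σ ratio = 16, N = 756):
  cyanogenic: 756 × 9/16 = 425.25
  acyanogenic: 756 × 7/16 = 330.75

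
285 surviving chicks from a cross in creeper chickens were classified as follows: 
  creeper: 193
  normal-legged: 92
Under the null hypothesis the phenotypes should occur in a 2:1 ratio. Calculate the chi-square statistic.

Under the 2:1 hypothesis (Σ ratio = 3, N = 285):
  creeper: 285 × 2/3 = 190
  normal-legged: 285 × 1/3 = 95
χ² = Σ (O − E)² / E
  creeper: (193 − 190)² / 190 = 0.0474
  normal-legged: (92 − 95)² / 95 = 0.0947
χ² = 0.0474 + 0.0947 = 0.1421 ≈ 0.142

0.142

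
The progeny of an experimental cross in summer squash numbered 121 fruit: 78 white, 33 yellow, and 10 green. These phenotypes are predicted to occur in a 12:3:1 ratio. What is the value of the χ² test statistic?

7.264

Expected counts for N = 121 under a 12:3:1 ratio (total parts = 16):
  white: 121 × 12/16 = 90.75
  yellow: 121 × 3/16 = 22.6875
  green: 121 × 1/16 = 7.5625
χ² = Σ (O − E)² / E
  white: (78 − 90.75)² / 90.75 = 1.7913
  yellow: (33 − 22.6875)² / 22.6875 = 4.6875
  green: (10 − 7.5625)² / 7.5625 = 0.7856
χ² = 1.7913 + 4.6875 + 0.7856 = 7.2644 ≈ 7.264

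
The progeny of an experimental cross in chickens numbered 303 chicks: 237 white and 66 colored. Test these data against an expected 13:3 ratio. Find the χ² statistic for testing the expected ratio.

Expected counts for N = 303 under a 13:3 ratio (total parts = 16):
  white: 303 × 13/16 = 246.1875
  colored: 303 × 3/16 = 56.8125
χ² = Σ (O − E)² / E
  white: (237 − 246.1875)² / 246.1875 = 0.3429
  colored: (66 − 56.8125)² / 56.8125 = 1.4858
χ² = 0.3429 + 1.4858 = 1.8287 ≈ 1.829

1.829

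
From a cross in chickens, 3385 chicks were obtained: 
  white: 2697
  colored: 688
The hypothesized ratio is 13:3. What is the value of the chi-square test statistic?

Total ratio parts = 16. Expected numbers out of 3385:
  white: 3385 × 13/16 = 2750.3125
  colored: 3385 × 3/16 = 634.6875
χ² = Σ (O − E)² / E
  white: (2697 − 2750.3125)² / 2750.3125 = 1.0334
  colored: (688 − 634.6875)² / 634.6875 = 4.4781
χ² = 1.0334 + 4.4781 = 5.5115 ≈ 5.512

5.512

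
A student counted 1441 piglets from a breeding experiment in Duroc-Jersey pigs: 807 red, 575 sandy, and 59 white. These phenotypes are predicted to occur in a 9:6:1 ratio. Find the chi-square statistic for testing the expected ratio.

12.948

Total ratio parts = 16. Expected numbers out of 1441:
  red: 1441 × 9/16 = 810.5625
  sandy: 1441 × 6/16 = 540.375
  white: 1441 × 1/16 = 90.0625
χ² = Σ (O − E)² / E
  red: (807 − 810.5625)² / 810.5625 = 0.0157
  sandy: (575 − 540.375)² / 540.375 = 2.2186
  white: (59 − 90.0625)² / 90.0625 = 10.7134
χ² = 0.0157 + 2.2186 + 10.7134 = 12.9477 ≈ 12.948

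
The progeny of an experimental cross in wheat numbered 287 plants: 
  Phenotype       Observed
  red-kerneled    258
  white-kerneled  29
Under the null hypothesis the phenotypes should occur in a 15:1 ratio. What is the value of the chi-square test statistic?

7.277

The 15:1 ratio has 16 parts, so with N = 287 the expected counts are:
  red-kerneled: 287 × 15/16 = 269.0625
  white-kerneled: 287 × 1/16 = 17.9375
χ² = Σ (O − E)² / E
  red-kerneled: (258 − 269.0625)² / 269.0625 = 0.4548
  white-kerneled: (29 − 17.9375)² / 17.9375 = 6.8225
χ² = 0.4548 + 6.8225 = 7.2773 ≈ 7.277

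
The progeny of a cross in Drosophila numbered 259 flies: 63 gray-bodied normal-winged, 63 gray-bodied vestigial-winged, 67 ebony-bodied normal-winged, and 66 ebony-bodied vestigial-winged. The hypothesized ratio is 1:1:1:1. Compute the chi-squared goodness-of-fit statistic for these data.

0.197

Expected counts for N = 259 under a 1:1:1:1 ratio (total parts = 4):
  gray-bodied normal-winged: 259 × 1/4 = 64.75
  gray-bodied vestigial-winged: 259 × 1/4 = 64.75
  ebony-bodied normal-winged: 259 × 1/4 = 64.75
  ebony-bodied vestigial-winged: 259 × 1/4 = 64.75
χ² = Σ (O − E)² / E
  gray-bodied normal-winged: (63 − 64.75)² / 64.75 = 0.0473
  gray-bodied vestigial-winged: (63 − 64.75)² / 64.75 = 0.0473
  ebony-bodied normal-winged: (67 − 64.75)² / 64.75 = 0.0782
  ebony-bodied vestigial-winged: (66 − 64.75)² / 64.75 = 0.0241
χ² = 0.0473 + 0.0473 + 0.0782 + 0.0241 = 0.1969 ≈ 0.197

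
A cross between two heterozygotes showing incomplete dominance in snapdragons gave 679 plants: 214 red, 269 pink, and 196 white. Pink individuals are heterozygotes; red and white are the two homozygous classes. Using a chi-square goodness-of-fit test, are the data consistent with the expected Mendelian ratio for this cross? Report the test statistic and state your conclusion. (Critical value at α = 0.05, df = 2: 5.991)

30.234; not consistent

With incomplete dominance, a heterozygote × heterozygote cross gives a 1:2:1 phenotypic ratio.
Expected counts for N = 679 under a 1:2:1 ratio (total parts = 4):
  red: 679 × 1/4 = 169.75
  pink: 679 × 2/4 = 339.5
  white: 679 × 1/4 = 169.75
χ² = Σ (O − E)² / E
  red: (214 − 169.75)² / 169.75 = 11.5350
  pink: (269 − 339.5)² / 339.5 = 14.6399
  white: (196 − 169.75)² / 169.75 = 4.0593
χ² = 11.5350 + 14.6399 + 4.0593 = 30.2342 ≈ 30.234
Degrees of freedom = 3 − 1 = 2; critical value at α = 0.05 is 5.991.
Since 30.234 > 5.991, we reject the null hypothesis — the data do not fit the 1:2:1 ratio.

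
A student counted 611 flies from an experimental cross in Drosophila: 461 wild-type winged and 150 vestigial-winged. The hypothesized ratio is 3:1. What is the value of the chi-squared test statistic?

Total ratio parts = 4. Expected numbers out of 611:
  wild-type winged: 611 × 3/4 = 458.25
  vestigial-winged: 611 × 1/4 = 152.75
χ² = Σ (O − E)² / E
  wild-type winged: (461 − 458.25)² / 458.25 = 0.0165
  vestigial-winged: (150 − 152.75)² / 152.75 = 0.0495
χ² = 0.0165 + 0.0495 = 0.066

0.066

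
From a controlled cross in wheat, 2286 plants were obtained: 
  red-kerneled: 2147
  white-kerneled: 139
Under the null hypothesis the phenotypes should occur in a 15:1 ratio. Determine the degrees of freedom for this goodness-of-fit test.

A goodness-of-fit test with 2 phenotype classes has df = 2 − 1 = 1.

1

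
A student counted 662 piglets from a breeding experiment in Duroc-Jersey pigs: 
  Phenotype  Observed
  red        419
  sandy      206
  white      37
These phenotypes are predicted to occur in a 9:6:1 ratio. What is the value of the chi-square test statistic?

13.491

Under the 9:6:1 hypothesis (Σ ratio = 16, N = 662):
  red: 662 × 9/16 = 372.375
  sandy: 662 × 6/16 = 248.25
  white: 662 × 1/16 = 41.375
χ² = Σ (O − E)² / E
  red: (419 − 372.375)² / 372.375 = 5.8379
  sandy: (206 − 248.25)² / 248.25 = 7.1906
  white: (37 − 41.375)² / 41.375 = 0.4626
χ² = 5.8379 + 7.1906 + 0.4626 = 13.4911 ≈ 13.491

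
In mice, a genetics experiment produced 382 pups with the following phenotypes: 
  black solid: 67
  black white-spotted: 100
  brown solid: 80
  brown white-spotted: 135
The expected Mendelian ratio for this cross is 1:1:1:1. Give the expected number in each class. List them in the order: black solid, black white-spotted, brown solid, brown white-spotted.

95.5, 95.5, 95.5, 95.5

Under the 1:1:1:1 hypothesis (Σ ratio = 4, N = 382):
  black solid: 382 × 1/4 = 95.5
  black white-spotted: 382 × 1/4 = 95.5
  brown solid: 382 × 1/4 = 95.5
  brown white-spotted: 382 × 1/4 = 95.5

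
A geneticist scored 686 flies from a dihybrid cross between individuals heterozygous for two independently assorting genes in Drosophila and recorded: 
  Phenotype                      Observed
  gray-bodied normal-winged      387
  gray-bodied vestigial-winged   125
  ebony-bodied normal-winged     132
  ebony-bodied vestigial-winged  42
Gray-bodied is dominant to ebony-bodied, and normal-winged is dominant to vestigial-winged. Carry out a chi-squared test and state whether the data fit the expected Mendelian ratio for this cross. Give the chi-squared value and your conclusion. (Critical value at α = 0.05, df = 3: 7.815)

A dihybrid F₂ with independent assortment and complete dominance at both loci gives a 9:3:3:1 phenotypic ratio.
Under the 9:3:3:1 hypothesis (Σ ratio = 16, N = 686):
  gray-bodied normal-winged: 686 × 9/16 = 385.875
  gray-bodied vestigial-winged: 686 × 3/16 = 128.625
  ebony-bodied normal-winged: 686 × 3/16 = 128.625
  ebony-bodied vestigial-winged: 686 × 1/16 = 42.875
χ² = Σ (O − E)² / E
  gray-bodied normal-winged: (387 − 385.875)² / 385.875 = 0.0033
  gray-bodied vestigial-winged: (125 − 128.625)² / 128.625 = 0.1022
  ebony-bodied normal-winged: (132 − 128.625)² / 128.625 = 0.0886
  ebony-bodied vestigial-winged: (42 − 42.875)² / 42.875 = 0.0179
χ² = 0.0033 + 0.1022 + 0.0886 + 0.0179 = 0.212
Degrees of freedom = 4 − 1 = 3; critical value at α = 0.05 is 7.815.
Since 0.212 < 7.815, we fail to reject the null hypothesis — the data are consistent with the 9:3:3:1 ratio.

0.212; consistent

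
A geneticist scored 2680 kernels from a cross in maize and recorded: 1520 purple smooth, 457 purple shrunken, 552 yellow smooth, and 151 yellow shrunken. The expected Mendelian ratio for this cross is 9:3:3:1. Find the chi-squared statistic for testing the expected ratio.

The 9:3:3:1 ratio has 16 parts, so with N = 2680 the expected counts are:
  purple smooth: 2680 × 9/16 = 1507.5
  purple shrunken: 2680 × 3/16 = 502.5
  yellow smooth: 2680 × 3/16 = 502.5
  yellow shrunken: 2680 × 1/16 = 167.5
χ² = Σ (O − E)² / E
  purple smooth: (1520 − 1507.5)² / 1507.5 = 0.1036
  purple shrunken: (457 − 502.5)² / 502.5 = 4.1199
  yellow smooth: (552 − 502.5)² / 502.5 = 4.8761
  yellow shrunken: (151 − 167.5)² / 167.5 = 1.6254
χ² = 0.1036 + 4.1199 + 4.8761 + 1.6254 = 10.725

10.725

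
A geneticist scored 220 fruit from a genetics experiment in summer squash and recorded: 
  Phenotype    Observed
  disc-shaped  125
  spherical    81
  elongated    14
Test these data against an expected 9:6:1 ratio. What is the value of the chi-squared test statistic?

Expected counts for N = 220 under a 9:6:1 ratio (total parts = 16):
  disc-shaped: 220 × 9/16 = 123.75
  spherical: 220 × 6/16 = 82.5
  elongated: 220 × 1/16 = 13.75
χ² = Σ (O − E)² / E
  disc-shaped: (125 − 123.75)² / 123.75 = 0.0126
  spherical: (81 − 82.5)² / 82.5 = 0.0273
  elongated: (14 − 13.75)² / 13.75 = 0.0045
χ² = 0.0126 + 0.0273 + 0.0045 = 0.0444 ≈ 0.044

0.044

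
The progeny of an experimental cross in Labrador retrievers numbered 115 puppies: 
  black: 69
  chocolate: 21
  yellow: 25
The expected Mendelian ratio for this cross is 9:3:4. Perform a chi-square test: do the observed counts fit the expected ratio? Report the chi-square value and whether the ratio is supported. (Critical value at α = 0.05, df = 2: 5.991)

0.791; consistent

The 9:3:4 ratio has 16 parts, so with N = 115 the expected counts are:
  black: 115 × 9/16 = 64.6875
  chocolate: 115 × 3/16 = 21.5625
  yellow: 115 × 4/16 = 28.75
χ² = Σ (O − E)² / E
  black: (69 − 64.6875)² / 64.6875 = 0.2875
  chocolate: (21 − 21.5625)² / 21.5625 = 0.0147
  yellow: (25 − 28.75)² / 28.75 = 0.4891
χ² = 0.2875 + 0.0147 + 0.4891 = 0.7913 ≈ 0.791
Degrees of freedom = 3 − 1 = 2; critical value at α = 0.05 is 5.991.
Since 0.791 < 5.991, we fail to reject the null hypothesis — the data are consistent with the 9:3:4 ratio.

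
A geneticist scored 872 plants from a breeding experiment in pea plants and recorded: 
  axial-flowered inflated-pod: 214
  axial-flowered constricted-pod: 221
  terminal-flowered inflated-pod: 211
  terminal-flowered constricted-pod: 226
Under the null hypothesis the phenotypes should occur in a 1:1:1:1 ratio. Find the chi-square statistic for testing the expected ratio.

0.633

Under the 1:1:1:1 hypothesis (Σ ratio = 4, N = 872):
  axial-flowered inflated-pod: 872 × 1/4 = 218
  axial-flowered constricted-pod: 872 × 1/4 = 218
  terminal-flowered inflated-pod: 872 × 1/4 = 218
  terminal-flowered constricted-pod: 872 × 1/4 = 218
χ² = Σ (O − E)² / E
  axial-flowered inflated-pod: (214 − 218)² / 218 = 0.0734
  axial-flowered constricted-pod: (221 − 218)² / 218 = 0.0413
  terminal-flowered inflated-pod: (211 − 218)² / 218 = 0.2248
  terminal-flowered constricted-pod: (226 − 218)² / 218 = 0.2936
χ² = 0.0734 + 0.0413 + 0.2248 + 0.2936 = 0.6331 ≈ 0.633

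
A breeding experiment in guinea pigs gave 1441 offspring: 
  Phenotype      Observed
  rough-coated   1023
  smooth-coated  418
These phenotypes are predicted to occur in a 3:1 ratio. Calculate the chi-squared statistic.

The 3:1 ratio has 4 parts, so with N = 1441 the expected counts are:
  rough-coated: 1441 × 3/4 = 1080.75
  smooth-coated: 1441 × 1/4 = 360.25
χ² = Σ (O − E)² / E
  rough-coated: (1023 − 1080.75)² / 1080.75 = 3.0859
  smooth-coated: (418 − 360.25)² / 360.25 = 9.2576
χ² = 3.0859 + 9.2576 = 12.3435 ≈ 12.344

12.344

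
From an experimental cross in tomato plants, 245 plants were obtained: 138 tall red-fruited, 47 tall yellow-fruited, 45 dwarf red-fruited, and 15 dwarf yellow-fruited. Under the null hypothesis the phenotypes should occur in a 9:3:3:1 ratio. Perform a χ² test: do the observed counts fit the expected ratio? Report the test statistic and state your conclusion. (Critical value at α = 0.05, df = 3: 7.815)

Under the 9:3:3:1 hypothesis (Σ ratio = 16, N = 245):
  tall red-fruited: 245 × 9/16 = 137.8125
  tall yellow-fruited: 245 × 3/16 = 45.9375
  dwarf red-fruited: 245 × 3/16 = 45.9375
  dwarf yellow-fruited: 245 × 1/16 = 15.3125
χ² = Σ (O − E)² / E
  tall red-fruited: (138 − 137.8125)² / 137.8125 = 0.0003
  tall yellow-fruited: (47 − 45.9375)² / 45.9375 = 0.0246
  dwarf red-fruited: (45 − 45.9375)² / 45.9375 = 0.0191
  dwarf yellow-fruited: (15 − 15.3125)² / 15.3125 = 0.0064
χ² = 0.0003 + 0.0246 + 0.0191 + 0.0064 = 0.0504 ≈ 0.050
Degrees of freedom = 4 − 1 = 3; critical value at α = 0.05 is 7.815.
Since 0.050 < 7.815, we fail to reject the null hypothesis — the data are consistent with the 9:3:3:1 ratio.

0.050; consistent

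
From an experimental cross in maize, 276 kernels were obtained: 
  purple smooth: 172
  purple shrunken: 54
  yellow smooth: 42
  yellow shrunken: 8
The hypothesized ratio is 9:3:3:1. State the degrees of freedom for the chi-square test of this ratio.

3

A goodness-of-fit test with 4 phenotype classes has df = 4 − 1 = 3.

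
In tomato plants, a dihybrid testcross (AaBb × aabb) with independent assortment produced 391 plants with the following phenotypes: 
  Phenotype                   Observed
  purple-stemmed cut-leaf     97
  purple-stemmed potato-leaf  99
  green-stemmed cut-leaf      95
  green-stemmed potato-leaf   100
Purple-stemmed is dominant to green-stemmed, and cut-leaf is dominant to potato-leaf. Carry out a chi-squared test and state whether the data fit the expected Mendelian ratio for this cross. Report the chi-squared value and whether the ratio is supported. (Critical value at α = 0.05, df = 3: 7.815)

A dihybrid testcross with independent assortment gives a 1:1:1:1 ratio.
Total ratio parts = 4. Expected numbers out of 391:
  purple-stemmed cut-leaf: 391 × 1/4 = 97.75
  purple-stemmed potato-leaf: 391 × 1/4 = 97.75
  green-stemmed cut-leaf: 391 × 1/4 = 97.75
  green-stemmed potato-leaf: 391 × 1/4 = 97.75
χ² = Σ (O − E)² / E
  purple-stemmed cut-leaf: (97 − 97.75)² / 97.75 = 0.0058
  purple-stemmed potato-leaf: (99 − 97.75)² / 97.75 = 0.0160
  green-stemmed cut-leaf: (95 − 97.75)² / 97.75 = 0.0774
  green-stemmed potato-leaf: (100 − 97.75)² / 97.75 = 0.0518
χ² = 0.0058 + 0.0160 + 0.0774 + 0.0518 = 0.151
Degrees of freedom = 4 − 1 = 3; critical value at α = 0.05 is 7.815.
Since 0.151 < 7.815, we fail to reject the null hypothesis — the data are consistent with the 1:1:1:1 ratio.

0.151; consistent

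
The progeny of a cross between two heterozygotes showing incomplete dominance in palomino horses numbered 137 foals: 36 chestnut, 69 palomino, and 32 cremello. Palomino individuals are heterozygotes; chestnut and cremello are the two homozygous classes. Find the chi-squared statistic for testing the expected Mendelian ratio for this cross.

0.241

With incomplete dominance, a heterozygote × heterozygote cross gives a 1:2:1 phenotypic ratio.
The 1:2:1 ratio has 4 parts, so with N = 137 the expected counts are:
  chestnut: 137 × 1/4 = 34.25
  palomino: 137 × 2/4 = 68.5
  cremello: 137 × 1/4 = 34.25
χ² = Σ (O − E)² / E
  chestnut: (36 − 34.25)² / 34.25 = 0.0894
  palomino: (69 − 68.5)² / 68.5 = 0.0036
  cremello: (32 − 34.25)² / 34.25 = 0.1478
χ² = 0.0894 + 0.0036 + 0.1478 = 0.2408 ≈ 0.241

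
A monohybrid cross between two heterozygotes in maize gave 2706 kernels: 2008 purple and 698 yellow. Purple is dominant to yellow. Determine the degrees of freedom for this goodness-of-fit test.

1

For a monohybrid cross between heterozygotes with complete dominance, the expected phenotypic ratio is 3:1.
A goodness-of-fit test with 2 phenotype classes has df = 2 − 1 = 1.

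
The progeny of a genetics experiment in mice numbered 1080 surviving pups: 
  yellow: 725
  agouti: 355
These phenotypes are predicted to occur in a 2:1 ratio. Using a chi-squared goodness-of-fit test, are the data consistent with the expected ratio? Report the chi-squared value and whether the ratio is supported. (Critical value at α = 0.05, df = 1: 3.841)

Under the 2:1 hypothesis (Σ ratio = 3, N = 1080):
  yellow: 1080 × 2/3 = 720
  agouti: 1080 × 1/3 = 360
χ² = Σ (O − E)² / E
  yellow: (725 − 720)² / 720 = 0.0347
  agouti: (355 − 360)² / 360 = 0.0694
χ² = 0.0347 + 0.0694 = 0.1041 ≈ 0.104
Degrees of freedom = 2 − 1 = 1; critical value at α = 0.05 is 3.841.
Since 0.104 < 3.841, we fail to reject the null hypothesis — the data are consistent with the 2:1 ratio.

0.104; consistent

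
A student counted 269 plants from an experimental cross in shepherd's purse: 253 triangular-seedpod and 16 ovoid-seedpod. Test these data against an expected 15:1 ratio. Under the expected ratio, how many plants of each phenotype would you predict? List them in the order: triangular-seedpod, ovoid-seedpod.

The 15:1 ratio has 16 parts, so with N = 269 the expected counts are:
  triangular-seedpod: 269 × 15/16 = 252.1875
  ovoid-seedpod: 269 × 1/16 = 16.8125

252.1875, 16.8125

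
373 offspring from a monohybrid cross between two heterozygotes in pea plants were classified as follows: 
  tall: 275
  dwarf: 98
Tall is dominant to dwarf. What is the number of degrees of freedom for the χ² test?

For a monohybrid cross between heterozygotes with complete dominance, the expected phenotypic ratio is 3:1.
A goodness-of-fit test with 2 phenotype classes has df = 2 − 1 = 1.

1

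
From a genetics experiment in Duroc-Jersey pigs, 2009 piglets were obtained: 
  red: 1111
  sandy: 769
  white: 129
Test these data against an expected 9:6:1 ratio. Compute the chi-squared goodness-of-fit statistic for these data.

The 9:6:1 ratio has 16 parts, so with N = 2009 the expected counts are:
  red: 2009 × 9/16 = 1130.0625
  sandy: 2009 × 6/16 = 753.375
  white: 2009 × 1/16 = 125.5625
χ² = Σ (O − E)² / E
  red: (1111 − 1130.0625)² / 1130.0625 = 0.3216
  sandy: (769 − 753.375)² / 753.375 = 0.3241
  white: (129 − 125.5625)² / 125.5625 = 0.0941
χ² = 0.3216 + 0.3241 + 0.0941 = 0.7398 ≈ 0.740

0.740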